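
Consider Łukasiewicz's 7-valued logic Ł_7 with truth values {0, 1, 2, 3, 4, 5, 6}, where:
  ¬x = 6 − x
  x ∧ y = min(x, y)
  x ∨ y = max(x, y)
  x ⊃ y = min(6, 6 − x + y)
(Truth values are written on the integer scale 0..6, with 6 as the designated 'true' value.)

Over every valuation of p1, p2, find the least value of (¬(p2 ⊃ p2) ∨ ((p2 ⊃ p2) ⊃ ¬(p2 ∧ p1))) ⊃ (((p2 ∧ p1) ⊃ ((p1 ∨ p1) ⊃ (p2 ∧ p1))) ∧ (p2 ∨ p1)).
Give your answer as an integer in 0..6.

Take p1 = 0, p2 = 0:
p2 ⊃ p2 = 0 ⊃ 0 = 6
¬(p2 ⊃ p2) = ¬6 = 0
p2 ⊃ p2 = 0 ⊃ 0 = 6
p2 ∧ p1 = 0 ∧ 0 = 0
¬(p2 ∧ p1) = ¬0 = 6
(p2 ⊃ p2) ⊃ ¬(p2 ∧ p1) = 6 ⊃ 6 = 6
¬(p2 ⊃ p2) ∨ ((p2 ⊃ p2) ⊃ ¬(p2 ∧ p1)) = 0 ∨ 6 = 6
p2 ∧ p1 = 0 ∧ 0 = 0
p1 ∨ p1 = 0 ∨ 0 = 0
p2 ∧ p1 = 0 ∧ 0 = 0
(p1 ∨ p1) ⊃ (p2 ∧ p1) = 0 ⊃ 0 = 6
(p2 ∧ p1) ⊃ ((p1 ∨ p1) ⊃ (p2 ∧ p1)) = 0 ⊃ 6 = 6
p2 ∨ p1 = 0 ∨ 0 = 0
((p2 ∧ p1) ⊃ ((p1 ∨ p1) ⊃ (p2 ∧ p1))) ∧ (p2 ∨ p1) = 6 ∧ 0 = 0
(¬(p2 ⊃ p2) ∨ ((p2 ⊃ p2) ⊃ ¬(p2 ∧ p1))) ⊃ (((p2 ∧ p1) ⊃ ((p1 ∨ p1) ⊃ (p2 ∧ p1))) ∧ (p2 ∨ p1)) = 6 ⊃ 0 = 0
No assignment yields a value below 0, so this is the minimum.

0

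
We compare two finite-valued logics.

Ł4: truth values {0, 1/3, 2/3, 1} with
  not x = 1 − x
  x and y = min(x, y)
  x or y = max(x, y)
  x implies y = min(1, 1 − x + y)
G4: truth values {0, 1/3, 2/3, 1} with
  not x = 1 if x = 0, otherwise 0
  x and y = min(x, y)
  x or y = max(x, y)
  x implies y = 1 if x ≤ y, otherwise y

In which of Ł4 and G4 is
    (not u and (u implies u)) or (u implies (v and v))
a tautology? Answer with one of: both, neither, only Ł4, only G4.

In Ł4: at u = 1/3, v = 0 the value is 2/3 — not a tautology.
In G4: at u = 1/3, v = 0 the value is 0 — not a tautology.

neither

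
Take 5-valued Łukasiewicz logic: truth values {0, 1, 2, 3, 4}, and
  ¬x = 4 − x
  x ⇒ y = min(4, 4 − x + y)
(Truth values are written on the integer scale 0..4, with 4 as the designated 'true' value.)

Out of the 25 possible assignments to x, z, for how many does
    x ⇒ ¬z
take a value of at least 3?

19

value 4: 15 assignments (counts)
value 3: 4 assignments (counts)
value 2: 3 assignments
value 1: 2 assignments
value 0: 1 assignment
So 19 of the 25 assignments meet the threshold.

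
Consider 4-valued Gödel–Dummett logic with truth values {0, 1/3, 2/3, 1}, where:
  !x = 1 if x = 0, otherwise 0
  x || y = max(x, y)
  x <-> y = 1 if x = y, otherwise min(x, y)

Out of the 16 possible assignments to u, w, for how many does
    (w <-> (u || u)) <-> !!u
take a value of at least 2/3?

8

u = 0, w = 0 ↦ 0  <
u = 0, w = 1/3 ↦ 1  ≥
u = 0, w = 2/3 ↦ 1  ≥
u = 0, w = 1 ↦ 1  ≥
u = 1/3, w = 0 ↦ 0  <
u = 1/3, w = 1/3 ↦ 1  ≥
u = 1/3, w = 2/3 ↦ 1/3  <
u = 1/3, w = 1 ↦ 1/3  <
u = 2/3, w = 0 ↦ 0  <
u = 2/3, w = 1/3 ↦ 1/3  <
u = 2/3, w = 2/3 ↦ 1  ≥
u = 2/3, w = 1 ↦ 2/3  ≥
u = 1, w = 0 ↦ 0  <
u = 1, w = 1/3 ↦ 1/3  <
u = 1, w = 2/3 ↦ 2/3  ≥
u = 1, w = 1 ↦ 1  ≥
So 8 of the 16 assignments meet the threshold.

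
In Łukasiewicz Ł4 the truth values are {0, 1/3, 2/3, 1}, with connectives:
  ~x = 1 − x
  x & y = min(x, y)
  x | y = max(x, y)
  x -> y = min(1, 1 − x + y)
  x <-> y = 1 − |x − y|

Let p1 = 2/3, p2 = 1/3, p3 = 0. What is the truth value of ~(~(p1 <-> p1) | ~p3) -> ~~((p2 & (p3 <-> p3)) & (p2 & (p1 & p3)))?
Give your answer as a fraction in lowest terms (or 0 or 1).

p1 <-> p1 = 2/3 <-> 2/3 = 1
~(p1 <-> p1) = ~1 = 0
~p3 = ~0 = 1
~(p1 <-> p1) | ~p3 = 0 | 1 = 1
~(~(p1 <-> p1) | ~p3) = ~1 = 0
p3 <-> p3 = 0 <-> 0 = 1
p2 & (p3 <-> p3) = 1/3 & 1 = 1/3
p1 & p3 = 2/3 & 0 = 0
p2 & (p1 & p3) = 1/3 & 0 = 0
(p2 & (p3 <-> p3)) & (p2 & (p1 & p3)) = 1/3 & 0 = 0
~((p2 & (p3 <-> p3)) & (p2 & (p1 & p3))) = ~0 = 1
~~((p2 & (p3 <-> p3)) & (p2 & (p1 & p3))) = ~1 = 0
~(~(p1 <-> p1) | ~p3) -> ~~((p2 & (p3 <-> p3)) & (p2 & (p1 & p3))) = 0 -> 0 = 1

1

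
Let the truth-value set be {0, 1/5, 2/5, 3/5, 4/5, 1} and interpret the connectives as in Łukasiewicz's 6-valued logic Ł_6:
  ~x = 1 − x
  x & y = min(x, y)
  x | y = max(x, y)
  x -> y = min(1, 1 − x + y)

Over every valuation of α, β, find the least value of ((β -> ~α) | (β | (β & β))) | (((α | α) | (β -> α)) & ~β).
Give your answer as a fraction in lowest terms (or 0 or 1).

Take α = 4/5, β = 3/5:
~α = ~4/5 = 1/5
β -> ~α = 3/5 -> 1/5 = 3/5
β & β = 3/5 & 3/5 = 3/5
β | (β & β) = 3/5 | 3/5 = 3/5
(β -> ~α) | (β | (β & β)) = 3/5 | 3/5 = 3/5
α | α = 4/5 | 4/5 = 4/5
β -> α = 3/5 -> 4/5 = 1
(α | α) | (β -> α) = 4/5 | 1 = 1
~β = ~3/5 = 2/5
((α | α) | (β -> α)) & ~β = 1 & 2/5 = 2/5
((β -> ~α) | (β | (β & β))) | (((α | α) | (β -> α)) & ~β) = 3/5 | 2/5 = 3/5
No assignment yields a value below 3/5, so this is the minimum.

3/5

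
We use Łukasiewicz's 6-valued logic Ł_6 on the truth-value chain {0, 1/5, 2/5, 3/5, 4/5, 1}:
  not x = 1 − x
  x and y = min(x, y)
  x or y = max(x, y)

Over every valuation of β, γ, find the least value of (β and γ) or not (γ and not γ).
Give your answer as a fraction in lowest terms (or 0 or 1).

Take β = 0, γ = 2/5:
β and γ = 0 and 2/5 = 0
not γ = not 2/5 = 3/5
γ and not γ = 2/5 and 3/5 = 2/5
not (γ and not γ) = not 2/5 = 3/5
(β and γ) or not (γ and not γ) = 0 or 3/5 = 3/5
No assignment yields a value below 3/5, so this is the minimum.

3/5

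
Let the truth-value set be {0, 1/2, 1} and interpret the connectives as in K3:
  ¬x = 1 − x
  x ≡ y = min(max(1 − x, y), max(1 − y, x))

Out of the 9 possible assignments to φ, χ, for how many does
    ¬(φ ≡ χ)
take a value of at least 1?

2

φ = 0, χ = 0 ↦ 0  <
φ = 0, χ = 1/2 ↦ 1/2  <
φ = 0, χ = 1 ↦ 1  ≥
φ = 1/2, χ = 0 ↦ 1/2  <
φ = 1/2, χ = 1/2 ↦ 1/2  <
φ = 1/2, χ = 1 ↦ 1/2  <
φ = 1, χ = 0 ↦ 1  ≥
φ = 1, χ = 1/2 ↦ 1/2  <
φ = 1, χ = 1 ↦ 0  <
So 2 of the 9 assignments meet the threshold.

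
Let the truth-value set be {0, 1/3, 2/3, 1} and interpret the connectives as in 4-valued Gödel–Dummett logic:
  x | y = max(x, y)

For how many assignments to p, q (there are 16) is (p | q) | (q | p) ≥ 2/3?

12

p = 0, q = 0 ↦ 0  <
p = 0, q = 1/3 ↦ 1/3  <
p = 0, q = 2/3 ↦ 2/3  ≥
p = 0, q = 1 ↦ 1  ≥
p = 1/3, q = 0 ↦ 1/3  <
p = 1/3, q = 1/3 ↦ 1/3  <
p = 1/3, q = 2/3 ↦ 2/3  ≥
p = 1/3, q = 1 ↦ 1  ≥
p = 2/3, q = 0 ↦ 2/3  ≥
p = 2/3, q = 1/3 ↦ 2/3  ≥
p = 2/3, q = 2/3 ↦ 2/3  ≥
p = 2/3, q = 1 ↦ 1  ≥
p = 1, q = 0 ↦ 1  ≥
p = 1, q = 1/3 ↦ 1  ≥
p = 1, q = 2/3 ↦ 1  ≥
p = 1, q = 1 ↦ 1  ≥
So 12 of the 16 assignments meet the threshold.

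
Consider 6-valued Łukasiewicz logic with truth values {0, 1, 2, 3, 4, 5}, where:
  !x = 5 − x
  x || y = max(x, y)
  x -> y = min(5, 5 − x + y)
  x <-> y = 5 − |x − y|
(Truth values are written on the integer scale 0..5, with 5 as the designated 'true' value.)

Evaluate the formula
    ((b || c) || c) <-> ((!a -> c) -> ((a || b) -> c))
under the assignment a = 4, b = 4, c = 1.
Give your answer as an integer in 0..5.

3

b || c = 4 || 1 = 4
(b || c) || c = 4 || 1 = 4
!a = !4 = 1
!a -> c = 1 -> 1 = 5
a || b = 4 || 4 = 4
(a || b) -> c = 4 -> 1 = 2
(!a -> c) -> ((a || b) -> c) = 5 -> 2 = 2
((b || c) || c) <-> ((!a -> c) -> ((a || b) -> c)) = 4 <-> 2 = 3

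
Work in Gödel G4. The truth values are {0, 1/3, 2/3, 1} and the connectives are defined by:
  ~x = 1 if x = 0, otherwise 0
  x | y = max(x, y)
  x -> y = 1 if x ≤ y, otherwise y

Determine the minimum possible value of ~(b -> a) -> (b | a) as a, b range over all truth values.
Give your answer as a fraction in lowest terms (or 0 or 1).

1/3

Take a = 0, b = 1/3:
b -> a = 1/3 -> 0 = 0
~(b -> a) = ~0 = 1
b | a = 1/3 | 0 = 1/3
~(b -> a) -> (b | a) = 1 -> 1/3 = 1/3
No assignment yields a value below 1/3, so this is the minimum.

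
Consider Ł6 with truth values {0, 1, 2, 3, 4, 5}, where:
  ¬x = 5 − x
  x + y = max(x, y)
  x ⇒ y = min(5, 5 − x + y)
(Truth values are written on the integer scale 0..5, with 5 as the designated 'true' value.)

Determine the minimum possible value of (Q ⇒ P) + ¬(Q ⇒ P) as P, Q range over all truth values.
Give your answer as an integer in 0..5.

Take P = 0, Q = 2:
Q ⇒ P = 2 ⇒ 0 = 3
Q ⇒ P = 2 ⇒ 0 = 3
¬(Q ⇒ P) = ¬3 = 2
(Q ⇒ P) + ¬(Q ⇒ P) = 3 + 2 = 3
No assignment yields a value below 3, so this is the minimum.

3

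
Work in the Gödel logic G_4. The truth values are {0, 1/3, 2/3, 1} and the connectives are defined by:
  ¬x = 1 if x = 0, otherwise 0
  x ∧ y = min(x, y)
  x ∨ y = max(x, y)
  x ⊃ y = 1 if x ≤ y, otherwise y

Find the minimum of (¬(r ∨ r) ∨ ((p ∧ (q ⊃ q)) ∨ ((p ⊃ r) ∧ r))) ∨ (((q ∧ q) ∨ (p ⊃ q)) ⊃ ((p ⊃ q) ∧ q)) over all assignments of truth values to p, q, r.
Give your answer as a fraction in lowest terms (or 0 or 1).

Take p = 0, q = 0, r = 1/3:
r ∨ r = 1/3 ∨ 1/3 = 1/3
¬(r ∨ r) = ¬1/3 = 0
q ⊃ q = 0 ⊃ 0 = 1
p ∧ (q ⊃ q) = 0 ∧ 1 = 0
p ⊃ r = 0 ⊃ 1/3 = 1
(p ⊃ r) ∧ r = 1 ∧ 1/3 = 1/3
(p ∧ (q ⊃ q)) ∨ ((p ⊃ r) ∧ r) = 0 ∨ 1/3 = 1/3
¬(r ∨ r) ∨ ((p ∧ (q ⊃ q)) ∨ ((p ⊃ r) ∧ r)) = 0 ∨ 1/3 = 1/3
q ∧ q = 0 ∧ 0 = 0
p ⊃ q = 0 ⊃ 0 = 1
(q ∧ q) ∨ (p ⊃ q) = 0 ∨ 1 = 1
p ⊃ q = 0 ⊃ 0 = 1
(p ⊃ q) ∧ q = 1 ∧ 0 = 0
((q ∧ q) ∨ (p ⊃ q)) ⊃ ((p ⊃ q) ∧ q) = 1 ⊃ 0 = 0
(¬(r ∨ r) ∨ ((p ∧ (q ⊃ q)) ∨ ((p ⊃ r) ∧ r))) ∨ (((q ∧ q) ∨ (p ⊃ q)) ⊃ ((p ⊃ q) ∧ q)) = 1/3 ∨ 0 = 1/3
No assignment yields a value below 1/3, so this is the minimum.

1/3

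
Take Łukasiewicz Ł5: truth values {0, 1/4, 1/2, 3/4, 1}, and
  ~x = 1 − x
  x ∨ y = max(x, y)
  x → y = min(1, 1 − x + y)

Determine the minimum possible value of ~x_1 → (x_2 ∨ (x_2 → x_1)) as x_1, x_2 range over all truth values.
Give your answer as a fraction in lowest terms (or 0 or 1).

Take x_1 = 0, x_2 = 1/2:
~x_1 = ~0 = 1
x_2 → x_1 = 1/2 → 0 = 1/2
x_2 ∨ (x_2 → x_1) = 1/2 ∨ 1/2 = 1/2
~x_1 → (x_2 ∨ (x_2 → x_1)) = 1 → 1/2 = 1/2
No assignment yields a value below 1/2, so this is the minimum.

1/2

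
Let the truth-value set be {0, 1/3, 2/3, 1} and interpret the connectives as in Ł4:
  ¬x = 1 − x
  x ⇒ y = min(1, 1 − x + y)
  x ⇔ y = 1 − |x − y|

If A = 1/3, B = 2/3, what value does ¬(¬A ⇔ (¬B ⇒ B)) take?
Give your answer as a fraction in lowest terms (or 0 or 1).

1/3

¬A = ¬1/3 = 2/3
¬B = ¬2/3 = 1/3
¬B ⇒ B = 1/3 ⇒ 2/3 = 1
¬A ⇔ (¬B ⇒ B) = 2/3 ⇔ 1 = 2/3
¬(¬A ⇔ (¬B ⇒ B)) = ¬2/3 = 1/3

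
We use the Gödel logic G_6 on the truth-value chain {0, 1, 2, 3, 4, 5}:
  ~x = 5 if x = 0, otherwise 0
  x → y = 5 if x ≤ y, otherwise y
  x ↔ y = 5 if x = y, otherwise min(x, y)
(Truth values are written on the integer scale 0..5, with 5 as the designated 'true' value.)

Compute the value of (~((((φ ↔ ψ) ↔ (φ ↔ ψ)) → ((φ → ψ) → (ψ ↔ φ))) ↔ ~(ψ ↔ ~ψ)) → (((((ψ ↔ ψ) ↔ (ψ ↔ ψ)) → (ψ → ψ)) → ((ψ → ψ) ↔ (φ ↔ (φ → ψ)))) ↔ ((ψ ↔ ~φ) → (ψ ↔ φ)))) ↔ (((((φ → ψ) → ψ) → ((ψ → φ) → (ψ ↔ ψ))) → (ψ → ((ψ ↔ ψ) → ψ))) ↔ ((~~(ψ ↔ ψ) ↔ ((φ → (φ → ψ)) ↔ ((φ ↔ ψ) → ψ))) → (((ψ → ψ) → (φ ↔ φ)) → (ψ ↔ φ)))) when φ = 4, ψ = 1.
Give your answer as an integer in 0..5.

φ ↔ ψ = 4 ↔ 1 = 1
φ ↔ ψ = 4 ↔ 1 = 1
(φ ↔ ψ) ↔ (φ ↔ ψ) = 1 ↔ 1 = 5
φ → ψ = 4 → 1 = 1
ψ ↔ φ = 1 ↔ 4 = 1
(φ → ψ) → (ψ ↔ φ) = 1 → 1 = 5
((φ ↔ ψ) ↔ (φ ↔ ψ)) → ((φ → ψ) → (ψ ↔ φ)) = 5 → 5 = 5
~ψ = ~1 = 0
ψ ↔ ~ψ = 1 ↔ 0 = 0
~(ψ ↔ ~ψ) = ~0 = 5
(((φ ↔ ψ) ↔ (φ ↔ ψ)) → ((φ → ψ) → (ψ ↔ φ))) ↔ ~(ψ ↔ ~ψ) = 5 ↔ 5 = 5
~((((φ ↔ ψ) ↔ (φ ↔ ψ)) → ((φ → ψ) → (ψ ↔ φ))) ↔ ~(ψ ↔ ~ψ)) = ~5 = 0
ψ ↔ ψ = 1 ↔ 1 = 5
ψ ↔ ψ = 1 ↔ 1 = 5
(ψ ↔ ψ) ↔ (ψ ↔ ψ) = 5 ↔ 5 = 5
ψ → ψ = 1 → 1 = 5
((ψ ↔ ψ) ↔ (ψ ↔ ψ)) → (ψ → ψ) = 5 → 5 = 5
ψ → ψ = 1 → 1 = 5
φ → ψ = 4 → 1 = 1
φ ↔ (φ → ψ) = 4 ↔ 1 = 1
(ψ → ψ) ↔ (φ ↔ (φ → ψ)) = 5 ↔ 1 = 1
(((ψ ↔ ψ) ↔ (ψ ↔ ψ)) → (ψ → ψ)) → ((ψ → ψ) ↔ (φ ↔ (φ → ψ))) = 5 → 1 = 1
~φ = ~4 = 0
ψ ↔ ~φ = 1 ↔ 0 = 0
ψ ↔ φ = 1 ↔ 4 = 1
(ψ ↔ ~φ) → (ψ ↔ φ) = 0 → 1 = 5
((((ψ ↔ ψ) ↔ (ψ ↔ ψ)) → (ψ → ψ)) → ((ψ → ψ) ↔ (φ ↔ (φ → ψ)))) ↔ ((ψ ↔ ~φ) → (ψ ↔ φ)) = 1 ↔ 5 = 1
~((((φ ↔ ψ) ↔ (φ ↔ ψ)) → ((φ → ψ) → (ψ ↔ φ))) ↔ ~(ψ ↔ ~ψ)) → (((((ψ ↔ ψ) ↔ (ψ ↔ ψ)) → (ψ → ψ)) → ((ψ → ψ) ↔ (φ ↔ (φ → ψ)))) ↔ ((ψ ↔ ~φ) → (ψ ↔ φ))) = 0 → 1 = 5
φ → ψ = 4 → 1 = 1
(φ → ψ) → ψ = 1 → 1 = 5
ψ → φ = 1 → 4 = 5
ψ ↔ ψ = 1 ↔ 1 = 5
(ψ → φ) → (ψ ↔ ψ) = 5 → 5 = 5
((φ → ψ) → ψ) → ((ψ → φ) → (ψ ↔ ψ)) = 5 → 5 = 5
ψ ↔ ψ = 1 ↔ 1 = 5
(ψ ↔ ψ) → ψ = 5 → 1 = 1
ψ → ((ψ ↔ ψ) → ψ) = 1 → 1 = 5
(((φ → ψ) → ψ) → ((ψ → φ) → (ψ ↔ ψ))) → (ψ → ((ψ ↔ ψ) → ψ)) = 5 → 5 = 5
ψ ↔ ψ = 1 ↔ 1 = 5
~(ψ ↔ ψ) = ~5 = 0
~~(ψ ↔ ψ) = ~0 = 5
φ → ψ = 4 → 1 = 1
φ → (φ → ψ) = 4 → 1 = 1
φ ↔ ψ = 4 ↔ 1 = 1
(φ ↔ ψ) → ψ = 1 → 1 = 5
(φ → (φ → ψ)) ↔ ((φ ↔ ψ) → ψ) = 1 ↔ 5 = 1
~~(ψ ↔ ψ) ↔ ((φ → (φ → ψ)) ↔ ((φ ↔ ψ) → ψ)) = 5 ↔ 1 = 1
ψ → ψ = 1 → 1 = 5
φ ↔ φ = 4 ↔ 4 = 5
(ψ → ψ) → (φ ↔ φ) = 5 → 5 = 5
ψ ↔ φ = 1 ↔ 4 = 1
((ψ → ψ) → (φ ↔ φ)) → (ψ ↔ φ) = 5 → 1 = 1
(~~(ψ ↔ ψ) ↔ ((φ → (φ → ψ)) ↔ ((φ ↔ ψ) → ψ))) → (((ψ → ψ) → (φ ↔ φ)) → (ψ ↔ φ)) = 1 → 1 = 5
((((φ → ψ) → ψ) → ((ψ → φ) → (ψ ↔ ψ))) → (ψ → ((ψ ↔ ψ) → ψ))) ↔ ((~~(ψ ↔ ψ) ↔ ((φ → (φ → ψ)) ↔ ((φ ↔ ψ) → ψ))) → (((ψ → ψ) → (φ ↔ φ)) → (ψ ↔ φ))) = 5 ↔ 5 = 5
(~((((φ ↔ ψ) ↔ (φ ↔ ψ)) → ((φ → ψ) → (ψ ↔ φ))) ↔ ~(ψ ↔ ~ψ)) → (((((ψ ↔ ψ) ↔ (ψ ↔ ψ)) → (ψ → ψ)) → ((ψ → ψ) ↔ (φ ↔ (φ → ψ)))) ↔ ((ψ ↔ ~φ) → (ψ ↔ φ)))) ↔ (((((φ → ψ) → ψ) → ((ψ → φ) → (ψ ↔ ψ))) → (ψ → ((ψ ↔ ψ) → ψ))) ↔ ((~~(ψ ↔ ψ) ↔ ((φ → (φ → ψ)) ↔ ((φ ↔ ψ) → ψ))) → (((ψ → ψ) → (φ ↔ φ)) → (ψ ↔ φ)))) = 5 ↔ 5 = 5

5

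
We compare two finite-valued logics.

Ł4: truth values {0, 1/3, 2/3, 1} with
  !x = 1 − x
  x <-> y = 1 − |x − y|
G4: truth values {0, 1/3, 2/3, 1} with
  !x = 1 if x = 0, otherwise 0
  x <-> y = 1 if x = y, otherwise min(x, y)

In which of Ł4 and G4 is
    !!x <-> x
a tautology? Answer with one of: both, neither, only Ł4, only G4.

only Ł4

In Ł4: every assignment gives 1 — tautology.
In G4: at x = 1/3 the value is 1/3 — not a tautology.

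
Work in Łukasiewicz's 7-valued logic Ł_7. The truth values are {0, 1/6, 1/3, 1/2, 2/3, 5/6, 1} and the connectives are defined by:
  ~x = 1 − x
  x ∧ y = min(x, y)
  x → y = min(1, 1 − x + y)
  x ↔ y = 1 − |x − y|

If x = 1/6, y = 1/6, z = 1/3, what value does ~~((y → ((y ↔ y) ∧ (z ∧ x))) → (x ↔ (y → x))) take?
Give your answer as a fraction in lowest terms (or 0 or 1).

y ↔ y = 1/6 ↔ 1/6 = 1
z ∧ x = 1/3 ∧ 1/6 = 1/6
(y ↔ y) ∧ (z ∧ x) = 1 ∧ 1/6 = 1/6
y → ((y ↔ y) ∧ (z ∧ x)) = 1/6 → 1/6 = 1
y → x = 1/6 → 1/6 = 1
x ↔ (y → x) = 1/6 ↔ 1 = 1/6
(y → ((y ↔ y) ∧ (z ∧ x))) → (x ↔ (y → x)) = 1 → 1/6 = 1/6
~((y → ((y ↔ y) ∧ (z ∧ x))) → (x ↔ (y → x))) = ~1/6 = 5/6
~~((y → ((y ↔ y) ∧ (z ∧ x))) → (x ↔ (y → x))) = ~5/6 = 1/6

1/6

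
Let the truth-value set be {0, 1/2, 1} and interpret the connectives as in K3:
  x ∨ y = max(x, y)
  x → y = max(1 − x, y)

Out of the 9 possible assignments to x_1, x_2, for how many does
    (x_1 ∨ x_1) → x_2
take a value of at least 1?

5

x_1 = 0, x_2 = 0 ↦ 1  ≥
x_1 = 0, x_2 = 1/2 ↦ 1  ≥
x_1 = 0, x_2 = 1 ↦ 1  ≥
x_1 = 1/2, x_2 = 0 ↦ 1/2  <
x_1 = 1/2, x_2 = 1/2 ↦ 1/2  <
x_1 = 1/2, x_2 = 1 ↦ 1  ≥
x_1 = 1, x_2 = 0 ↦ 0  <
x_1 = 1, x_2 = 1/2 ↦ 1/2  <
x_1 = 1, x_2 = 1 ↦ 1  ≥
So 5 of the 9 assignments meet the threshold.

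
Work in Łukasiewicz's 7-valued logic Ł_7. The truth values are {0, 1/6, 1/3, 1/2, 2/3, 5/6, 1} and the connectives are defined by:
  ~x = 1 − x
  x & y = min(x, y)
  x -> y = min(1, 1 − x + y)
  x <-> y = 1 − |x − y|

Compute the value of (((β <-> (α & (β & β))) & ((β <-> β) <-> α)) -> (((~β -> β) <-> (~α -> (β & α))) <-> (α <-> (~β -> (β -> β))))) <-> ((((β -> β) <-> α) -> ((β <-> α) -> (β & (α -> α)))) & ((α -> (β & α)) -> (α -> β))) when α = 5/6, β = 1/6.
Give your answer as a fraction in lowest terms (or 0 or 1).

2/3

β & β = 1/6 & 1/6 = 1/6
α & (β & β) = 5/6 & 1/6 = 1/6
β <-> (α & (β & β)) = 1/6 <-> 1/6 = 1
β <-> β = 1/6 <-> 1/6 = 1
(β <-> β) <-> α = 1 <-> 5/6 = 5/6
(β <-> (α & (β & β))) & ((β <-> β) <-> α) = 1 & 5/6 = 5/6
~β = ~1/6 = 5/6
~β -> β = 5/6 -> 1/6 = 1/3
~α = ~5/6 = 1/6
β & α = 1/6 & 5/6 = 1/6
~α -> (β & α) = 1/6 -> 1/6 = 1
(~β -> β) <-> (~α -> (β & α)) = 1/3 <-> 1 = 1/3
~β = ~1/6 = 5/6
β -> β = 1/6 -> 1/6 = 1
~β -> (β -> β) = 5/6 -> 1 = 1
α <-> (~β -> (β -> β)) = 5/6 <-> 1 = 5/6
((~β -> β) <-> (~α -> (β & α))) <-> (α <-> (~β -> (β -> β))) = 1/3 <-> 5/6 = 1/2
((β <-> (α & (β & β))) & ((β <-> β) <-> α)) -> (((~β -> β) <-> (~α -> (β & α))) <-> (α <-> (~β -> (β -> β)))) = 5/6 -> 1/2 = 2/3
β -> β = 1/6 -> 1/6 = 1
(β -> β) <-> α = 1 <-> 5/6 = 5/6
β <-> α = 1/6 <-> 5/6 = 1/3
α -> α = 5/6 -> 5/6 = 1
β & (α -> α) = 1/6 & 1 = 1/6
(β <-> α) -> (β & (α -> α)) = 1/3 -> 1/6 = 5/6
((β -> β) <-> α) -> ((β <-> α) -> (β & (α -> α))) = 5/6 -> 5/6 = 1
β & α = 1/6 & 5/6 = 1/6
α -> (β & α) = 5/6 -> 1/6 = 1/3
α -> β = 5/6 -> 1/6 = 1/3
(α -> (β & α)) -> (α -> β) = 1/3 -> 1/3 = 1
(((β -> β) <-> α) -> ((β <-> α) -> (β & (α -> α)))) & ((α -> (β & α)) -> (α -> β)) = 1 & 1 = 1
(((β <-> (α & (β & β))) & ((β <-> β) <-> α)) -> (((~β -> β) <-> (~α -> (β & α))) <-> (α <-> (~β -> (β -> β))))) <-> ((((β -> β) <-> α) -> ((β <-> α) -> (β & (α -> α)))) & ((α -> (β & α)) -> (α -> β))) = 2/3 <-> 1 = 2/3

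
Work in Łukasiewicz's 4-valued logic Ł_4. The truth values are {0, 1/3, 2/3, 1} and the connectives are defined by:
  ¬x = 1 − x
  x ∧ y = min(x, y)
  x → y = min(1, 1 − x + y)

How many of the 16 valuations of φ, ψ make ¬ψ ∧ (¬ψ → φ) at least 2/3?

5

φ = 0, ψ = 0 ↦ 0  <
φ = 0, ψ = 1/3 ↦ 1/3  <
φ = 0, ψ = 2/3 ↦ 1/3  <
φ = 0, ψ = 1 ↦ 0  <
φ = 1/3, ψ = 0 ↦ 1/3  <
φ = 1/3, ψ = 1/3 ↦ 2/3  ≥
φ = 1/3, ψ = 2/3 ↦ 1/3  <
φ = 1/3, ψ = 1 ↦ 0  <
φ = 2/3, ψ = 0 ↦ 2/3  ≥
φ = 2/3, ψ = 1/3 ↦ 2/3  ≥
φ = 2/3, ψ = 2/3 ↦ 1/3  <
φ = 2/3, ψ = 1 ↦ 0  <
φ = 1, ψ = 0 ↦ 1  ≥
φ = 1, ψ = 1/3 ↦ 2/3  ≥
φ = 1, ψ = 2/3 ↦ 1/3  <
φ = 1, ψ = 1 ↦ 0  <
So 5 of the 16 assignments meet the threshold.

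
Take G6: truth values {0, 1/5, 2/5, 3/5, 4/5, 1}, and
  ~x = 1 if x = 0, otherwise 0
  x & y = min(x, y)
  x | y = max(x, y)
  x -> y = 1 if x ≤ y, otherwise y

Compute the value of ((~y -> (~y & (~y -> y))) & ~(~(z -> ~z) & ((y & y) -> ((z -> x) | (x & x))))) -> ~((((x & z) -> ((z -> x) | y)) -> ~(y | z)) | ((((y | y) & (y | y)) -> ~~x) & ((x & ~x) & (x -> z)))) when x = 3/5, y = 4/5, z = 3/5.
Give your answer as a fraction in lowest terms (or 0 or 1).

1

~y = ~4/5 = 0
~y = ~4/5 = 0
~y = ~4/5 = 0
~y -> y = 0 -> 4/5 = 1
~y & (~y -> y) = 0 & 1 = 0
~y -> (~y & (~y -> y)) = 0 -> 0 = 1
~z = ~3/5 = 0
z -> ~z = 3/5 -> 0 = 0
~(z -> ~z) = ~0 = 1
y & y = 4/5 & 4/5 = 4/5
z -> x = 3/5 -> 3/5 = 1
x & x = 3/5 & 3/5 = 3/5
(z -> x) | (x & x) = 1 | 3/5 = 1
(y & y) -> ((z -> x) | (x & x)) = 4/5 -> 1 = 1
~(z -> ~z) & ((y & y) -> ((z -> x) | (x & x))) = 1 & 1 = 1
~(~(z -> ~z) & ((y & y) -> ((z -> x) | (x & x)))) = ~1 = 0
(~y -> (~y & (~y -> y))) & ~(~(z -> ~z) & ((y & y) -> ((z -> x) | (x & x)))) = 1 & 0 = 0
x & z = 3/5 & 3/5 = 3/5
z -> x = 3/5 -> 3/5 = 1
(z -> x) | y = 1 | 4/5 = 1
(x & z) -> ((z -> x) | y) = 3/5 -> 1 = 1
y | z = 4/5 | 3/5 = 4/5
~(y | z) = ~4/5 = 0
((x & z) -> ((z -> x) | y)) -> ~(y | z) = 1 -> 0 = 0
y | y = 4/5 | 4/5 = 4/5
y | y = 4/5 | 4/5 = 4/5
(y | y) & (y | y) = 4/5 & 4/5 = 4/5
~x = ~3/5 = 0
~~x = ~0 = 1
((y | y) & (y | y)) -> ~~x = 4/5 -> 1 = 1
~x = ~3/5 = 0
x & ~x = 3/5 & 0 = 0
x -> z = 3/5 -> 3/5 = 1
(x & ~x) & (x -> z) = 0 & 1 = 0
(((y | y) & (y | y)) -> ~~x) & ((x & ~x) & (x -> z)) = 1 & 0 = 0
(((x & z) -> ((z -> x) | y)) -> ~(y | z)) | ((((y | y) & (y | y)) -> ~~x) & ((x & ~x) & (x -> z))) = 0 | 0 = 0
~((((x & z) -> ((z -> x) | y)) -> ~(y | z)) | ((((y | y) & (y | y)) -> ~~x) & ((x & ~x) & (x -> z)))) = ~0 = 1
((~y -> (~y & (~y -> y))) & ~(~(z -> ~z) & ((y & y) -> ((z -> x) | (x & x))))) -> ~((((x & z) -> ((z -> x) | y)) -> ~(y | z)) | ((((y | y) & (y | y)) -> ~~x) & ((x & ~x) & (x -> z)))) = 0 -> 1 = 1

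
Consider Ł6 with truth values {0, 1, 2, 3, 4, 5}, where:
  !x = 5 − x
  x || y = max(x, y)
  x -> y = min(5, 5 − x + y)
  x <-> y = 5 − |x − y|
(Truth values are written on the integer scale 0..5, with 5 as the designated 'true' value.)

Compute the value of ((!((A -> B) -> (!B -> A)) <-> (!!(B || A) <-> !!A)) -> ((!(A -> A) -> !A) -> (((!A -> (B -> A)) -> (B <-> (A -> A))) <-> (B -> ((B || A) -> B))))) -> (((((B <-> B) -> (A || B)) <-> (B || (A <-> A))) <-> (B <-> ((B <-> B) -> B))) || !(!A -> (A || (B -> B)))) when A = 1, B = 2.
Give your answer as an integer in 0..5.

A -> B = 1 -> 2 = 5
!B = !2 = 3
!B -> A = 3 -> 1 = 3
(A -> B) -> (!B -> A) = 5 -> 3 = 3
!((A -> B) -> (!B -> A)) = !3 = 2
B || A = 2 || 1 = 2
!(B || A) = !2 = 3
!!(B || A) = !3 = 2
!A = !1 = 4
!!A = !4 = 1
!!(B || A) <-> !!A = 2 <-> 1 = 4
!((A -> B) -> (!B -> A)) <-> (!!(B || A) <-> !!A) = 2 <-> 4 = 3
A -> A = 1 -> 1 = 5
!(A -> A) = !5 = 0
!A = !1 = 4
!(A -> A) -> !A = 0 -> 4 = 5
!A = !1 = 4
B -> A = 2 -> 1 = 4
!A -> (B -> A) = 4 -> 4 = 5
A -> A = 1 -> 1 = 5
B <-> (A -> A) = 2 <-> 5 = 2
(!A -> (B -> A)) -> (B <-> (A -> A)) = 5 -> 2 = 2
B || A = 2 || 1 = 2
(B || A) -> B = 2 -> 2 = 5
B -> ((B || A) -> B) = 2 -> 5 = 5
((!A -> (B -> A)) -> (B <-> (A -> A))) <-> (B -> ((B || A) -> B)) = 2 <-> 5 = 2
(!(A -> A) -> !A) -> (((!A -> (B -> A)) -> (B <-> (A -> A))) <-> (B -> ((B || A) -> B))) = 5 -> 2 = 2
(!((A -> B) -> (!B -> A)) <-> (!!(B || A) <-> !!A)) -> ((!(A -> A) -> !A) -> (((!A -> (B -> A)) -> (B <-> (A -> A))) <-> (B -> ((B || A) -> B)))) = 3 -> 2 = 4
B <-> B = 2 <-> 2 = 5
A || B = 1 || 2 = 2
(B <-> B) -> (A || B) = 5 -> 2 = 2
A <-> A = 1 <-> 1 = 5
B || (A <-> A) = 2 || 5 = 5
((B <-> B) -> (A || B)) <-> (B || (A <-> A)) = 2 <-> 5 = 2
B <-> B = 2 <-> 2 = 5
(B <-> B) -> B = 5 -> 2 = 2
B <-> ((B <-> B) -> B) = 2 <-> 2 = 5
(((B <-> B) -> (A || B)) <-> (B || (A <-> A))) <-> (B <-> ((B <-> B) -> B)) = 2 <-> 5 = 2
!A = !1 = 4
B -> B = 2 -> 2 = 5
A || (B -> B) = 1 || 5 = 5
!A -> (A || (B -> B)) = 4 -> 5 = 5
!(!A -> (A || (B -> B))) = !5 = 0
((((B <-> B) -> (A || B)) <-> (B || (A <-> A))) <-> (B <-> ((B <-> B) -> B))) || !(!A -> (A || (B -> B))) = 2 || 0 = 2
((!((A -> B) -> (!B -> A)) <-> (!!(B || A) <-> !!A)) -> ((!(A -> A) -> !A) -> (((!A -> (B -> A)) -> (B <-> (A -> A))) <-> (B -> ((B || A) -> B))))) -> (((((B <-> B) -> (A || B)) <-> (B || (A <-> A))) <-> (B <-> ((B <-> B) -> B))) || !(!A -> (A || (B -> B)))) = 4 -> 2 = 3

3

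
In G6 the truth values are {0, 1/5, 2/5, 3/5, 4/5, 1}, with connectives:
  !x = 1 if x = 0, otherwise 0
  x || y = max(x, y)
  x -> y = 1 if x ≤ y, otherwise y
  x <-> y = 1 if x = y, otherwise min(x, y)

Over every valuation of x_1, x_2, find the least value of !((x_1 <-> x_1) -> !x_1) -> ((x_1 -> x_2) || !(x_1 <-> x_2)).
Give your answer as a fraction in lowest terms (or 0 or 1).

1/5

Take x_1 = 2/5, x_2 = 1/5:
x_1 <-> x_1 = 2/5 <-> 2/5 = 1
!x_1 = !2/5 = 0
(x_1 <-> x_1) -> !x_1 = 1 -> 0 = 0
!((x_1 <-> x_1) -> !x_1) = !0 = 1
x_1 -> x_2 = 2/5 -> 1/5 = 1/5
x_1 <-> x_2 = 2/5 <-> 1/5 = 1/5
!(x_1 <-> x_2) = !1/5 = 0
(x_1 -> x_2) || !(x_1 <-> x_2) = 1/5 || 0 = 1/5
!((x_1 <-> x_1) -> !x_1) -> ((x_1 -> x_2) || !(x_1 <-> x_2)) = 1 -> 1/5 = 1/5
No assignment yields a value below 1/5, so this is the minimum.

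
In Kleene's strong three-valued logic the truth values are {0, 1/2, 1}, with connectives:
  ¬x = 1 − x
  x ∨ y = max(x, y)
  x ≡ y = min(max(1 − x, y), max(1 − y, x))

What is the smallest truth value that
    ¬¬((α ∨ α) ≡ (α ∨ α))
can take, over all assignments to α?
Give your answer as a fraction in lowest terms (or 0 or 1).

1/2

Take α = 1/2:
α ∨ α = 1/2 ∨ 1/2 = 1/2
α ∨ α = 1/2 ∨ 1/2 = 1/2
(α ∨ α) ≡ (α ∨ α) = 1/2 ≡ 1/2 = 1/2
¬((α ∨ α) ≡ (α ∨ α)) = ¬1/2 = 1/2
¬¬((α ∨ α) ≡ (α ∨ α)) = ¬1/2 = 1/2
No assignment yields a value below 1/2, so this is the minimum.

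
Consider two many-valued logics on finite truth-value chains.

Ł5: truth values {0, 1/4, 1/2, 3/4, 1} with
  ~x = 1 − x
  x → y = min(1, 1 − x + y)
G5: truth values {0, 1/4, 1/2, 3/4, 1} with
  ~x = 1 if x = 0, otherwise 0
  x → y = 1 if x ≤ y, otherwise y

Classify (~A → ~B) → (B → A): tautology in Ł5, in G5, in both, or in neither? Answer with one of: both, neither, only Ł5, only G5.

only Ł5

In Ł5: every assignment gives 1 — tautology.
In G5: at A = 1/4, B = 1/2 the value is 1/4 — not a tautology.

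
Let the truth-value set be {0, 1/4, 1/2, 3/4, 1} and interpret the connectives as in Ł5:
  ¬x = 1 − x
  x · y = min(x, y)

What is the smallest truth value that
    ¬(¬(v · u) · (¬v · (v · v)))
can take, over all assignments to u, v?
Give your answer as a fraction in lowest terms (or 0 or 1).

1/2

Take u = 0, v = 1/2:
v · u = 1/2 · 0 = 0
¬(v · u) = ¬0 = 1
¬v = ¬1/2 = 1/2
v · v = 1/2 · 1/2 = 1/2
¬v · (v · v) = 1/2 · 1/2 = 1/2
¬(v · u) · (¬v · (v · v)) = 1 · 1/2 = 1/2
¬(¬(v · u) · (¬v · (v · v))) = ¬1/2 = 1/2
No assignment yields a value below 1/2, so this is the minimum.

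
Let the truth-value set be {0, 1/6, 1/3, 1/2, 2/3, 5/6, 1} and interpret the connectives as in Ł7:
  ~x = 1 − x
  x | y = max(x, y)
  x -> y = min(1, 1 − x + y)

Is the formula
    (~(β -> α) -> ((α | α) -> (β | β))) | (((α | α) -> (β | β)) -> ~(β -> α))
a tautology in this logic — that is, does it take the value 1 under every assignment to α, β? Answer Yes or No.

Yes

At α = 0, β = 2/3, for instance:
β -> α = 2/3 -> 0 = 1/3
~(β -> α) = ~1/3 = 2/3
α | α = 0 | 0 = 0
β | β = 2/3 | 2/3 = 2/3
(α | α) -> (β | β) = 0 -> 2/3 = 1
~(β -> α) -> ((α | α) -> (β | β)) = 2/3 -> 1 = 1
((α | α) -> (β | β)) -> ~(β -> α) = 1 -> 2/3 = 2/3
(~(β -> α) -> ((α | α) -> (β | β))) | (((α | α) -> (β | β)) -> ~(β -> α)) = 1 | 2/3 = 1
and checking the remaining 48 assignments likewise gives ≥ 1 in every case.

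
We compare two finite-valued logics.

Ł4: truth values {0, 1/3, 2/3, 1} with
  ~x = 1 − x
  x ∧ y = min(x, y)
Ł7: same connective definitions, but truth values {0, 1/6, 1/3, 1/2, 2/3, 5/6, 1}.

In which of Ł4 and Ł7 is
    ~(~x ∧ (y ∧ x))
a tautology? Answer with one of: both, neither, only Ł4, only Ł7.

neither

In Ł4: at x = 1/3, y = 1/3 the value is 2/3 — not a tautology.
In Ł7: at x = 1/6, y = 1/6 the value is 5/6 — not a tautology.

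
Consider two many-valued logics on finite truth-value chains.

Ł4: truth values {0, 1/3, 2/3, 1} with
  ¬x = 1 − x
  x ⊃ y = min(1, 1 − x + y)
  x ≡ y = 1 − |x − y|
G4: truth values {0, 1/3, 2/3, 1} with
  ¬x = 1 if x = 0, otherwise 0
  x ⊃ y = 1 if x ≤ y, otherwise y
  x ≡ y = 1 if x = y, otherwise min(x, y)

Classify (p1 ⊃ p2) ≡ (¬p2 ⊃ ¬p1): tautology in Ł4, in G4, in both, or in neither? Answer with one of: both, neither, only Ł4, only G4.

In Ł4: every assignment gives 1 — tautology.
In G4: at p1 = 2/3, p2 = 1/3 the value is 1/3 — not a tautology.

only Ł4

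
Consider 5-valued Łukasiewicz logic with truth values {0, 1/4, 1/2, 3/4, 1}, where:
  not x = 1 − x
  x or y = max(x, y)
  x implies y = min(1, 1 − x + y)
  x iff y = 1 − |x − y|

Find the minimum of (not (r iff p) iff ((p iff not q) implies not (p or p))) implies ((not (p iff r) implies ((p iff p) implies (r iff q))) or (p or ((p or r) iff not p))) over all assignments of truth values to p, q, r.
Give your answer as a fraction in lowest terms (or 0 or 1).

Take p = 3/4, q = 3/4, r = 0:
r iff p = 0 iff 3/4 = 1/4
not (r iff p) = not 1/4 = 3/4
not q = not 3/4 = 1/4
p iff not q = 3/4 iff 1/4 = 1/2
p or p = 3/4 or 3/4 = 3/4
not (p or p) = not 3/4 = 1/4
(p iff not q) implies not (p or p) = 1/2 implies 1/4 = 3/4
not (r iff p) iff ((p iff not q) implies not (p or p)) = 3/4 iff 3/4 = 1
p iff r = 3/4 iff 0 = 1/4
not (p iff r) = not 1/4 = 3/4
p iff p = 3/4 iff 3/4 = 1
r iff q = 0 iff 3/4 = 1/4
(p iff p) implies (r iff q) = 1 implies 1/4 = 1/4
not (p iff r) implies ((p iff p) implies (r iff q)) = 3/4 implies 1/4 = 1/2
p or r = 3/4 or 0 = 3/4
not p = not 3/4 = 1/4
(p or r) iff not p = 3/4 iff 1/4 = 1/2
p or ((p or r) iff not p) = 3/4 or 1/2 = 3/4
(not (p iff r) implies ((p iff p) implies (r iff q))) or (p or ((p or r) iff not p)) = 1/2 or 3/4 = 3/4
(not (r iff p) iff ((p iff not q) implies not (p or p))) implies ((not (p iff r) implies ((p iff p) implies (r iff q))) or (p or ((p or r) iff not p))) = 1 implies 3/4 = 3/4
No assignment yields a value below 3/4, so this is the minimum.

3/4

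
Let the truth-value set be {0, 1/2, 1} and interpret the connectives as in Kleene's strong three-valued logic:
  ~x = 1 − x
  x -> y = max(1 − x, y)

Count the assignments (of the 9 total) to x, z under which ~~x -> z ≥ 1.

5

x = 0, z = 0 ↦ 1  ≥
x = 0, z = 1/2 ↦ 1  ≥
x = 0, z = 1 ↦ 1  ≥
x = 1/2, z = 0 ↦ 1/2  <
x = 1/2, z = 1/2 ↦ 1/2  <
x = 1/2, z = 1 ↦ 1  ≥
x = 1, z = 0 ↦ 0  <
x = 1, z = 1/2 ↦ 1/2  <
x = 1, z = 1 ↦ 1  ≥
So 5 of the 9 assignments meet the threshold.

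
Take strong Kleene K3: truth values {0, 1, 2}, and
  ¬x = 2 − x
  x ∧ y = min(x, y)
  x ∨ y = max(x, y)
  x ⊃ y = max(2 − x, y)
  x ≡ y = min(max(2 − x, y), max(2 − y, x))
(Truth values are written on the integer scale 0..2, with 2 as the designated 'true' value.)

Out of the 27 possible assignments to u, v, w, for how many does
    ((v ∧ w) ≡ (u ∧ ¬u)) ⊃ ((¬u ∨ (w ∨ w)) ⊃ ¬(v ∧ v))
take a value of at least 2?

13

value 2: 13 assignments (counts)
value 1: 13 assignments
value 0: 1 assignment
So 13 of the 27 assignments meet the threshold.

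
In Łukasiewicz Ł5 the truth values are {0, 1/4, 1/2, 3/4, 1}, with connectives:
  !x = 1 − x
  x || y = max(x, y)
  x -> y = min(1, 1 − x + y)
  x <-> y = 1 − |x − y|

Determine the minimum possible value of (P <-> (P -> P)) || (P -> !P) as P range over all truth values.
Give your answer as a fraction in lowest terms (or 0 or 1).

Take P = 3/4:
P -> P = 3/4 -> 3/4 = 1
P <-> (P -> P) = 3/4 <-> 1 = 3/4
!P = !3/4 = 1/4
P -> !P = 3/4 -> 1/4 = 1/2
(P <-> (P -> P)) || (P -> !P) = 3/4 || 1/2 = 3/4
No assignment yields a value below 3/4, so this is the minimum.

3/4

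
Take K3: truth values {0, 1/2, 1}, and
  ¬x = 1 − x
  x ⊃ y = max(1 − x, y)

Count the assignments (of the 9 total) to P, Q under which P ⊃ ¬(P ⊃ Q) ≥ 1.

4

P = 0, Q = 0 ↦ 1  ≥
P = 0, Q = 1/2 ↦ 1  ≥
P = 0, Q = 1 ↦ 1  ≥
P = 1/2, Q = 0 ↦ 1/2  <
P = 1/2, Q = 1/2 ↦ 1/2  <
P = 1/2, Q = 1 ↦ 1/2  <
P = 1, Q = 0 ↦ 1  ≥
P = 1, Q = 1/2 ↦ 1/2  <
P = 1, Q = 1 ↦ 0  <
So 4 of the 9 assignments meet the threshold.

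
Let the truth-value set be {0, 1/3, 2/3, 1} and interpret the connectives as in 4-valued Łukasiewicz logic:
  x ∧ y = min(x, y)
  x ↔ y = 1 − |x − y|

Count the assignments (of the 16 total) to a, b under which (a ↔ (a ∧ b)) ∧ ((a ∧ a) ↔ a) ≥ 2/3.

a = 0, b = 0 ↦ 1  ≥
a = 0, b = 1/3 ↦ 1  ≥
a = 0, b = 2/3 ↦ 1  ≥
a = 0, b = 1 ↦ 1  ≥
a = 1/3, b = 0 ↦ 2/3  ≥
a = 1/3, b = 1/3 ↦ 1  ≥
a = 1/3, b = 2/3 ↦ 1  ≥
a = 1/3, b = 1 ↦ 1  ≥
a = 2/3, b = 0 ↦ 1/3  <
a = 2/3, b = 1/3 ↦ 2/3  ≥
a = 2/3, b = 2/3 ↦ 1  ≥
a = 2/3, b = 1 ↦ 1  ≥
a = 1, b = 0 ↦ 0  <
a = 1, b = 1/3 ↦ 1/3  <
a = 1, b = 2/3 ↦ 2/3  ≥
a = 1, b = 1 ↦ 1  ≥
So 13 of the 16 assignments meet the threshold.

13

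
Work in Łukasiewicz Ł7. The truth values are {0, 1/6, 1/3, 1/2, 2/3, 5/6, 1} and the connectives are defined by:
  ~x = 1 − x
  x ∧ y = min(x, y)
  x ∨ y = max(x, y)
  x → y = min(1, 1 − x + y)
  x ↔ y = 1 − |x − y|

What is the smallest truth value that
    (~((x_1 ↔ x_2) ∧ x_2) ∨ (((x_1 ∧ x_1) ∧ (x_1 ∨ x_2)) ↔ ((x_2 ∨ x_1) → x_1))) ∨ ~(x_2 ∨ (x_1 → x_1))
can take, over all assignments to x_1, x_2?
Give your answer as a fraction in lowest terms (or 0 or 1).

1/2

Take x_1 = 0, x_2 = 1/2:
x_1 ↔ x_2 = 0 ↔ 1/2 = 1/2
(x_1 ↔ x_2) ∧ x_2 = 1/2 ∧ 1/2 = 1/2
~((x_1 ↔ x_2) ∧ x_2) = ~1/2 = 1/2
x_1 ∧ x_1 = 0 ∧ 0 = 0
x_1 ∨ x_2 = 0 ∨ 1/2 = 1/2
(x_1 ∧ x_1) ∧ (x_1 ∨ x_2) = 0 ∧ 1/2 = 0
x_2 ∨ x_1 = 1/2 ∨ 0 = 1/2
(x_2 ∨ x_1) → x_1 = 1/2 → 0 = 1/2
((x_1 ∧ x_1) ∧ (x_1 ∨ x_2)) ↔ ((x_2 ∨ x_1) → x_1) = 0 ↔ 1/2 = 1/2
~((x_1 ↔ x_2) ∧ x_2) ∨ (((x_1 ∧ x_1) ∧ (x_1 ∨ x_2)) ↔ ((x_2 ∨ x_1) → x_1)) = 1/2 ∨ 1/2 = 1/2
x_1 → x_1 = 0 → 0 = 1
x_2 ∨ (x_1 → x_1) = 1/2 ∨ 1 = 1
~(x_2 ∨ (x_1 → x_1)) = ~1 = 0
(~((x_1 ↔ x_2) ∧ x_2) ∨ (((x_1 ∧ x_1) ∧ (x_1 ∨ x_2)) ↔ ((x_2 ∨ x_1) → x_1))) ∨ ~(x_2 ∨ (x_1 → x_1)) = 1/2 ∨ 0 = 1/2
No assignment yields a value below 1/2, so this is the minimum.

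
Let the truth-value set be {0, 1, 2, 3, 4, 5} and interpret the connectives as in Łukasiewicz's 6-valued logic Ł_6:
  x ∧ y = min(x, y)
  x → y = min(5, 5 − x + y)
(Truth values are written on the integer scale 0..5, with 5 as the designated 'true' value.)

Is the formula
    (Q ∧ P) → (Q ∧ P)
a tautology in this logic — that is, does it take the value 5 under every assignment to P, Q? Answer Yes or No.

At P = 4, Q = 2, for instance:
Q ∧ P = 2 ∧ 4 = 2
(Q ∧ P) → (Q ∧ P) = 2 → 2 = 5
and checking the remaining 35 assignments likewise gives ≥ 5 in every case.

Yes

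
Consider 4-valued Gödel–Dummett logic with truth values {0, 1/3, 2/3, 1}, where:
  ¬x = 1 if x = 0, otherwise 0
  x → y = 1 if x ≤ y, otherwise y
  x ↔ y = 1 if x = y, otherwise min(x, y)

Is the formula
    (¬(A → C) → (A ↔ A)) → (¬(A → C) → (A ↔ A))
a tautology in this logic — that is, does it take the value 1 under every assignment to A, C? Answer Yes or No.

Yes

A = 0, C = 0 ↦ 1
A = 0, C = 1/3 ↦ 1
A = 0, C = 2/3 ↦ 1
A = 0, C = 1 ↦ 1
A = 1/3, C = 0 ↦ 1
A = 1/3, C = 1/3 ↦ 1
A = 1/3, C = 2/3 ↦ 1
A = 1/3, C = 1 ↦ 1
A = 2/3, C = 0 ↦ 1
A = 2/3, C = 1/3 ↦ 1
A = 2/3, C = 2/3 ↦ 1
A = 2/3, C = 1 ↦ 1
A = 1, C = 0 ↦ 1
A = 1, C = 1/3 ↦ 1
A = 1, C = 2/3 ↦ 1
A = 1, C = 1 ↦ 1
Every assignment gives a value ≥ 1.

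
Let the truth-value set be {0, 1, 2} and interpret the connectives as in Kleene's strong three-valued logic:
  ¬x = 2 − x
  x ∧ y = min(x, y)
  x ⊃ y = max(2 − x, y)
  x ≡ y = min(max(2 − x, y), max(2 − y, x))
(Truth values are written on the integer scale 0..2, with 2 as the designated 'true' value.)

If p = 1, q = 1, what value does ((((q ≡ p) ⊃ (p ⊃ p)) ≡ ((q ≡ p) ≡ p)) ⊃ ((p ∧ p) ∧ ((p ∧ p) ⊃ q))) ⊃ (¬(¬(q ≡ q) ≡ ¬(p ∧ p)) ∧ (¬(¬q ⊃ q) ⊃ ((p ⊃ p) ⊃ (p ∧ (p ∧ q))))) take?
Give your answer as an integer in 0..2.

1

q ≡ p = 1 ≡ 1 = 1
p ⊃ p = 1 ⊃ 1 = 1
(q ≡ p) ⊃ (p ⊃ p) = 1 ⊃ 1 = 1
q ≡ p = 1 ≡ 1 = 1
(q ≡ p) ≡ p = 1 ≡ 1 = 1
((q ≡ p) ⊃ (p ⊃ p)) ≡ ((q ≡ p) ≡ p) = 1 ≡ 1 = 1
p ∧ p = 1 ∧ 1 = 1
p ∧ p = 1 ∧ 1 = 1
(p ∧ p) ⊃ q = 1 ⊃ 1 = 1
(p ∧ p) ∧ ((p ∧ p) ⊃ q) = 1 ∧ 1 = 1
(((q ≡ p) ⊃ (p ⊃ p)) ≡ ((q ≡ p) ≡ p)) ⊃ ((p ∧ p) ∧ ((p ∧ p) ⊃ q)) = 1 ⊃ 1 = 1
q ≡ q = 1 ≡ 1 = 1
¬(q ≡ q) = ¬1 = 1
p ∧ p = 1 ∧ 1 = 1
¬(p ∧ p) = ¬1 = 1
¬(q ≡ q) ≡ ¬(p ∧ p) = 1 ≡ 1 = 1
¬(¬(q ≡ q) ≡ ¬(p ∧ p)) = ¬1 = 1
¬q = ¬1 = 1
¬q ⊃ q = 1 ⊃ 1 = 1
¬(¬q ⊃ q) = ¬1 = 1
p ⊃ p = 1 ⊃ 1 = 1
p ∧ q = 1 ∧ 1 = 1
p ∧ (p ∧ q) = 1 ∧ 1 = 1
(p ⊃ p) ⊃ (p ∧ (p ∧ q)) = 1 ⊃ 1 = 1
¬(¬q ⊃ q) ⊃ ((p ⊃ p) ⊃ (p ∧ (p ∧ q))) = 1 ⊃ 1 = 1
¬(¬(q ≡ q) ≡ ¬(p ∧ p)) ∧ (¬(¬q ⊃ q) ⊃ ((p ⊃ p) ⊃ (p ∧ (p ∧ q)))) = 1 ∧ 1 = 1
((((q ≡ p) ⊃ (p ⊃ p)) ≡ ((q ≡ p) ≡ p)) ⊃ ((p ∧ p) ∧ ((p ∧ p) ⊃ q))) ⊃ (¬(¬(q ≡ q) ≡ ¬(p ∧ p)) ∧ (¬(¬q ⊃ q) ⊃ ((p ⊃ p) ⊃ (p ∧ (p ∧ q))))) = 1 ⊃ 1 = 1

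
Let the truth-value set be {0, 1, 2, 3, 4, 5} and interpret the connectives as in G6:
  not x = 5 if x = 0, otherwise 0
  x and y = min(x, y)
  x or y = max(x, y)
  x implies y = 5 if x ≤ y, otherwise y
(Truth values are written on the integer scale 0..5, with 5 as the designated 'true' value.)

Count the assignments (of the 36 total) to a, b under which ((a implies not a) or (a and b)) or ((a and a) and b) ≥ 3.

value 5: 7 assignments (counts)
value 4: 3 assignments (counts)
value 3: 5 assignments (counts)
value 2: 7 assignments
value 1: 9 assignments
value 0: 5 assignments
So 15 of the 36 assignments meet the threshold.

15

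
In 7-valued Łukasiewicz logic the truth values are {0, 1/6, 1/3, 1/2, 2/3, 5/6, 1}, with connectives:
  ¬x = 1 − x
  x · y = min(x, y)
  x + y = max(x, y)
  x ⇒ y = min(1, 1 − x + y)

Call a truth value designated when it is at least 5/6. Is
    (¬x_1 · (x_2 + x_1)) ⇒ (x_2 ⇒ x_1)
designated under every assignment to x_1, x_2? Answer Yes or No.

No

Counterexample: take x_1 = 0, x_2 = 2/3.
¬x_1 = ¬0 = 1
x_2 + x_1 = 2/3 + 0 = 2/3
¬x_1 · (x_2 + x_1) = 1 · 2/3 = 2/3
x_2 ⇒ x_1 = 2/3 ⇒ 0 = 1/3
(¬x_1 · (x_2 + x_1)) ⇒ (x_2 ⇒ x_1) = 2/3 ⇒ 1/3 = 2/3
This gives 2/3, which is below 5/6.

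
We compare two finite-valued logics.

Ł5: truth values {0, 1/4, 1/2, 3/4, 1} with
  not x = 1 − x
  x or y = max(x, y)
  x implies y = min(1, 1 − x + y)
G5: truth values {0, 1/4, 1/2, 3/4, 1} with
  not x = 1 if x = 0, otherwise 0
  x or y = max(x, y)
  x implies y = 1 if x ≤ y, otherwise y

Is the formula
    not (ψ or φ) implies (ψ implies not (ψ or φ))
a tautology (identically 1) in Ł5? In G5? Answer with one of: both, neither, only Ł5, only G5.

both

In Ł5: every assignment gives 1 — tautology.
In G5: every assignment gives 1 — tautology.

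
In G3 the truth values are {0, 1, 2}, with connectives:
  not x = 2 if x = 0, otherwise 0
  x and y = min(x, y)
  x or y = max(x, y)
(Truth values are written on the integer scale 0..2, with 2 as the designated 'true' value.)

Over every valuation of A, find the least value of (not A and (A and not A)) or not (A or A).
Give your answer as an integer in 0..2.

Take A = 1:
not A = not 1 = 0
not A = not 1 = 0
A and not A = 1 and 0 = 0
not A and (A and not A) = 0 and 0 = 0
A or A = 1 or 1 = 1
not (A or A) = not 1 = 0
(not A and (A and not A)) or not (A or A) = 0 or 0 = 0
No assignment yields a value below 0, so this is the minimum.

0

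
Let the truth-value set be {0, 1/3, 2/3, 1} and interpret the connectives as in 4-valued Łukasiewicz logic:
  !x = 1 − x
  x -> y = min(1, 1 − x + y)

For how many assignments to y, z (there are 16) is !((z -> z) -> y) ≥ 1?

4

y = 0, z = 0 ↦ 1  ≥
y = 0, z = 1/3 ↦ 1  ≥
y = 0, z = 2/3 ↦ 1  ≥
y = 0, z = 1 ↦ 1  ≥
y = 1/3, z = 0 ↦ 2/3  <
y = 1/3, z = 1/3 ↦ 2/3  <
y = 1/3, z = 2/3 ↦ 2/3  <
y = 1/3, z = 1 ↦ 2/3  <
y = 2/3, z = 0 ↦ 1/3  <
y = 2/3, z = 1/3 ↦ 1/3  <
y = 2/3, z = 2/3 ↦ 1/3  <
y = 2/3, z = 1 ↦ 1/3  <
y = 1, z = 0 ↦ 0  <
y = 1, z = 1/3 ↦ 0  <
y = 1, z = 2/3 ↦ 0  <
y = 1, z = 1 ↦ 0  <
So 4 of the 16 assignments meet the threshold.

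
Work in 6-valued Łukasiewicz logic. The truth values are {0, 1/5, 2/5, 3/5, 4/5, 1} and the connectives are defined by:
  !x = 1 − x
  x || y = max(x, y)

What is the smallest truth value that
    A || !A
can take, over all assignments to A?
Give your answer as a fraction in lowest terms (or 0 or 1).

Take A = 2/5:
!A = !2/5 = 3/5
A || !A = 2/5 || 3/5 = 3/5
No assignment yields a value below 3/5, so this is the minimum.

3/5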